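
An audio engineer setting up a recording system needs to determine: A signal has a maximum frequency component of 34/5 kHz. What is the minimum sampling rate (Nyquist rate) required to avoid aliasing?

By the Nyquist-Shannon sampling theorem,
the minimum sampling rate (Nyquist rate) must be at least 2 * f_max.
Nyquist rate = 2 * 34/5 kHz = 68/5 kHz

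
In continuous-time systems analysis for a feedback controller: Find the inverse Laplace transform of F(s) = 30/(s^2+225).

Standard pair: w/(s^2+w^2) <-> sin(wt)*u(t)
Recognize w^2 = 225, so w = 15; numerator 30 = 2*15.
f(t) = 2*sin(15t)*u(t)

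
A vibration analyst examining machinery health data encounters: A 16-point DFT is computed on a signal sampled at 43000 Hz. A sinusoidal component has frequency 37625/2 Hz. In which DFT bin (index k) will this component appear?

DFT frequency resolution = f_s/N = 43000/16 = 5375/2 Hz
Bin index k = f_signal / resolution = 37625/2 / 5375/2 = 7
The signal frequency 37625/2 Hz falls in DFT bin k = 7.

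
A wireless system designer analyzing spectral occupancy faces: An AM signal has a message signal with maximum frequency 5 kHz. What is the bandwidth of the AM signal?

In AM (double-sideband), the bandwidth is twice the message frequency.
BW = 2 * f_m = 2 * 5 kHz = 10 kHz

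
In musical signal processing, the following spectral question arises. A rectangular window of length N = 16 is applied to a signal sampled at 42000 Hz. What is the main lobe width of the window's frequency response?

For a rectangular window of length N,
the main lobe width in frequency is 2*f_s/N.
= 2*42000/16 = 5250 Hz
This determines the minimum frequency separation for resolving two sinusoids.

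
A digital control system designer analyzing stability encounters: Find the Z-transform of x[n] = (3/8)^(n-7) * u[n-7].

Time-shifting property: if X(z) = Z{x[n]}, then Z{x[n-d]} = z^(-d) * X(z)
X(z) = z/(z - 3/8) for x[n] = (3/8)^n * u[n]
Z{x[n-7]} = z^(-7) * z/(z - 3/8) = z^(-6)/(z - 3/8)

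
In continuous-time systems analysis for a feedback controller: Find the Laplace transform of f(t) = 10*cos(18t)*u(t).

Standard pair: cos(wt)*u(t) <-> s/(s^2+w^2)
With w = 18: L{10*cos(18t)*u(t)} = 10s/(s^2+324)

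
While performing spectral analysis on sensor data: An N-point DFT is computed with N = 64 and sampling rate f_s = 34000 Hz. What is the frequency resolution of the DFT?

DFT frequency resolution = f_s / N
= 34000 / 64 = 2125/4 Hz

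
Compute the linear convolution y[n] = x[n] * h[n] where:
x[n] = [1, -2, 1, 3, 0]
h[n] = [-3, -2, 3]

y[n] = sum_k x[k]*h[n-k]. Output length = len(x) + len(h) - 1 = 5 + 3 - 1 = 7.
y[0] = 1*-3 = -3
y[1] = -2*-3 + 1*-2 = 4
y[2] = 1*-3 + -2*-2 + 1*3 = 4
y[3] = 3*-3 + 1*-2 + -2*3 = -17
y[4] = 0*-3 + 3*-2 + 1*3 = -3
y[5] = 0*-2 + 3*3 = 9
y[6] = 0*3 = 0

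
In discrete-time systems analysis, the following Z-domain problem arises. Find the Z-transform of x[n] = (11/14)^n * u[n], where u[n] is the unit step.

The Z-transform of a^n * u[n] is z/(z-a) for |z| > |a|.
Here a = 11/14, so X(z) = z/(z - (11/14)) = 14z/(14z - 11)
ROC: |z| > 11/14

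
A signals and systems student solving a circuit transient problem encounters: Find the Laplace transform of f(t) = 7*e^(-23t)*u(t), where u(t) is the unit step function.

Standard Laplace transform pair:
e^(-at)*u(t) <-> 1/(s+a)
With a = 23: L{7*e^(-23t)*u(t)} = 7/(s+23), ROC: Re(s) > -23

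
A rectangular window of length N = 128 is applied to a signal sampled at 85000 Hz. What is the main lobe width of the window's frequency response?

For a rectangular window of length N,
the main lobe width in frequency is 2*f_s/N.
= 2*85000/128 = 10625/8 Hz
This determines the minimum frequency separation for resolving two sinusoids.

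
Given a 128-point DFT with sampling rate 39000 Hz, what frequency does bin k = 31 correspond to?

The frequency of DFT bin k is: f_k = k * f_s / N
f_31 = 31 * 39000 / 128 = 151125/16 Hz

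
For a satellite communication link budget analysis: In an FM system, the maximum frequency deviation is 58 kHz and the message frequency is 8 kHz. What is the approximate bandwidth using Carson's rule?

Carson's rule: BW = 2*(delta_f + f_m)
= 2*(58 + 8) kHz = 132 kHz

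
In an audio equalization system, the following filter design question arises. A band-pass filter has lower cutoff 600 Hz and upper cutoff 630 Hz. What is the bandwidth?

Bandwidth = f_high - f_low
= 630 Hz - 600 Hz = 30 Hz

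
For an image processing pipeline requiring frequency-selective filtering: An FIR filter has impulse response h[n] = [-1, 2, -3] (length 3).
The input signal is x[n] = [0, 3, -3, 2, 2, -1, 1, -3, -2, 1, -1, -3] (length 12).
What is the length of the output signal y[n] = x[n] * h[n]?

For linear convolution, the output length is:
len(y) = len(x) + len(h) - 1 = 12 + 3 - 1 = 14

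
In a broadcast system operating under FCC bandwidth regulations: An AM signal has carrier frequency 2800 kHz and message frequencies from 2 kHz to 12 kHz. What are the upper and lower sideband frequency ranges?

Upper sideband (USB) = fc + [fm_low, fm_high] = 2800 + [2, 12] = [2802, 2812] kHz
Lower sideband (LSB) = fc - [fm_high, fm_low] = 2800 - [12, 2] = [2788, 2798] kHz
Total occupied spectrum: 2788 kHz to 2812 kHz (plus carrier at 2800 kHz)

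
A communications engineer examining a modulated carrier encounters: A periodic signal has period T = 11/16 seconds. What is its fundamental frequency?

The fundamental frequency is the reciprocal of the period.
f = 1/T = 1/(11/16) = 16/11 Hz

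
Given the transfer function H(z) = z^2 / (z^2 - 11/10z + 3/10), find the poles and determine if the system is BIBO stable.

Poles are roots of the denominator: z^2 - 11/10z + 3/10 = 0.
Quadratic formula: z = [-(-11/10) +/- sqrt((-11/10)^2 - 4*(3/10))] / 2
Discriminant = 121/100 - 6/5 = 1/100; sqrt = 1/10.
z = (11/10 +/- 1/10) / 2 => z = 3/5 or z = 1/2.
|p1| = 1/2, |p2| = 3/5.
For BIBO stability, all poles must lie inside the unit circle (|p| < 1).
System is STABLE since both |p| < 1.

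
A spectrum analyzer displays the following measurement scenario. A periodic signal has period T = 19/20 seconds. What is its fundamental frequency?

The fundamental frequency is the reciprocal of the period.
f = 1/T = 1/(19/20) = 20/19 Hz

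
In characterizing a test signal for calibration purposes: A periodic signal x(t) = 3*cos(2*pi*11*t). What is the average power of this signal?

Average power of A*cos(wt) is A^2/2.
P = 3^2 / 2 = 9/2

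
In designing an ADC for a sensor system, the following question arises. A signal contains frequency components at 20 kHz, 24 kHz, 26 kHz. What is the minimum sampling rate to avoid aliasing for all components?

The highest frequency component is f_max = 26 kHz.
Nyquist rate = 2 * f_max = 2 * 26 kHz = 52 kHz.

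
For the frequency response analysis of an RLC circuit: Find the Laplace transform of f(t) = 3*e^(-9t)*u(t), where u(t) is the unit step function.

Standard Laplace transform pair:
e^(-at)*u(t) <-> 1/(s+a)
With a = 9: L{3*e^(-9t)*u(t)} = 3/(s+9), ROC: Re(s) > -9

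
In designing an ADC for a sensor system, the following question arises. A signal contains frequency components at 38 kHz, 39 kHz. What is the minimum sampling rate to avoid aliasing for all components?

The highest frequency component is f_max = 39 kHz.
Nyquist rate = 2 * f_max = 2 * 39 kHz = 78 kHz.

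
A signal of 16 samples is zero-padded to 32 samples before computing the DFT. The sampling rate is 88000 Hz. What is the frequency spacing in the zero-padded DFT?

Original DFT: N = 16, resolution = f_s/N = 88000/16 = 5500 Hz
Zero-padded DFT: N = 32, resolution = f_s/N = 88000/32 = 2750 Hz
Zero-padding interpolates the spectrum (finer frequency grid)
but does NOT improve the true spectral resolution (ability to resolve close frequencies).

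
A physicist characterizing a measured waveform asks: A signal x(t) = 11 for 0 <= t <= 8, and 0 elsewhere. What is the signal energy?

Energy = integral of |x(t)|^2 dt over the signal duration
= 11^2 * 8 = 121 * 8 = 968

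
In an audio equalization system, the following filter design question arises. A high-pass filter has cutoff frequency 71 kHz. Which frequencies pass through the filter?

A high-pass filter passes all frequencies above the cutoff frequency 71 kHz and attenuates lower frequencies.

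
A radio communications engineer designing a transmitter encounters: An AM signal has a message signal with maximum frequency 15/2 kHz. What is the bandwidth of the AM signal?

In AM (double-sideband), the bandwidth is twice the message frequency.
BW = 2 * f_m = 2 * 15/2 kHz = 15 kHz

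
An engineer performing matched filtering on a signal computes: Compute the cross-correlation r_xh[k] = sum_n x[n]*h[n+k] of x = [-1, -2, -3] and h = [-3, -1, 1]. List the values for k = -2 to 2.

Both sequences indexed from 0 and zero outside their support.
Lags with overlap: k = -2 to 2.
  r_xh[-2] = x[2]*h[0] = 9
  r_xh[-1] = x[1]*h[0] + x[2]*h[1] = 9
  r_xh[0] = x[0]*h[0] + x[1]*h[1] + x[2]*h[2] = 2
  r_xh[1] = x[0]*h[1] + x[1]*h[2] = -1
  r_xh[2] = x[0]*h[2] = -1
r_xh = [9, 9, 2, -1, -1] (for k = -2, ..., 2)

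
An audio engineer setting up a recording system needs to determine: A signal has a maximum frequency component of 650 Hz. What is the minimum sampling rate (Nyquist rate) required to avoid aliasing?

By the Nyquist-Shannon sampling theorem,
the minimum sampling rate (Nyquist rate) must be at least 2 * f_max.
Nyquist rate = 2 * 650 Hz = 1300 Hz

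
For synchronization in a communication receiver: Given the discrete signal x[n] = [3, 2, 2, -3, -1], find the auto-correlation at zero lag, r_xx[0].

The auto-correlation at zero lag r_xx[0] equals the signal energy.
r_xx[0] = sum of x[n]^2 = 3^2 + 2^2 + 2^2 + (-3)^2 + (-1)^2
= 9 + 4 + 4 + 9 + 1 = 27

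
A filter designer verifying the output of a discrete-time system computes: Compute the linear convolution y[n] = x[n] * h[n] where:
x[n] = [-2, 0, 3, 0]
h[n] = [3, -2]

y[n] = sum_k x[k]*h[n-k]. Output length = len(x) + len(h) - 1 = 4 + 2 - 1 = 5.
y[0] = -2*3 = -6
y[1] = 0*3 + -2*-2 = 4
y[2] = 3*3 + 0*-2 = 9
y[3] = 0*3 + 3*-2 = -6
y[4] = 0*-2 = 0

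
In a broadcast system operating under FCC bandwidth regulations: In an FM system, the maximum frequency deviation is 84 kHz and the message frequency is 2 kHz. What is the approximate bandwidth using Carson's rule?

Carson's rule: BW = 2*(delta_f + f_m)
= 2*(84 + 2) kHz = 172 kHz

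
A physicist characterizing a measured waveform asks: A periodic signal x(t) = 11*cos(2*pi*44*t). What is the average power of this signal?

Average power of A*cos(wt) is A^2/2.
P = 11^2 / 2 = 121/2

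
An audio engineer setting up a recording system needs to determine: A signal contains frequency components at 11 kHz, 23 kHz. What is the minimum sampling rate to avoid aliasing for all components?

The highest frequency component is f_max = 23 kHz.
Nyquist rate = 2 * f_max = 2 * 23 kHz = 46 kHz.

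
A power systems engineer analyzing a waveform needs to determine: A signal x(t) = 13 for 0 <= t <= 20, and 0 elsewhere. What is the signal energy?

Energy = integral of |x(t)|^2 dt over the signal duration
= 13^2 * 20 = 169 * 20 = 3380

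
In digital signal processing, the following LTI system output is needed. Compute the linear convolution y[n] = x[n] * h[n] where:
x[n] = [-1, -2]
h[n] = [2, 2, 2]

y[n] = sum_k x[k]*h[n-k]. Output length = len(x) + len(h) - 1 = 2 + 3 - 1 = 4.
y[0] = -1*2 = -2
y[1] = -2*2 + -1*2 = -6
y[2] = -2*2 + -1*2 = -6
y[3] = -2*2 = -4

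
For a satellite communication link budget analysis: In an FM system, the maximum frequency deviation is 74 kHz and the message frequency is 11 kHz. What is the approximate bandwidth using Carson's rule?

Carson's rule: BW = 2*(delta_f + f_m)
= 2*(74 + 11) kHz = 170 kHz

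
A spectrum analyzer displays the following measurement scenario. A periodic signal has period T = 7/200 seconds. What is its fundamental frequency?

The fundamental frequency is the reciprocal of the period.
f = 1/T = 1/(7/200) = 200/7 Hz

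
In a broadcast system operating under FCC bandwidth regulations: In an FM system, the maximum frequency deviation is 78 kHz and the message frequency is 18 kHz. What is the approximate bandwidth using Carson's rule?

Carson's rule: BW = 2*(delta_f + f_m)
= 2*(78 + 18) kHz = 192 kHz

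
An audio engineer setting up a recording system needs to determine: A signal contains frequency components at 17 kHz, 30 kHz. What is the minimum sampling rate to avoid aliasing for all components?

The highest frequency component is f_max = 30 kHz.
Nyquist rate = 2 * f_max = 2 * 30 kHz = 60 kHz.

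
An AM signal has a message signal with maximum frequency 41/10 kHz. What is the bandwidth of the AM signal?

In AM (double-sideband), the bandwidth is twice the message frequency.
BW = 2 * f_m = 2 * 41/10 kHz = 41/5 kHz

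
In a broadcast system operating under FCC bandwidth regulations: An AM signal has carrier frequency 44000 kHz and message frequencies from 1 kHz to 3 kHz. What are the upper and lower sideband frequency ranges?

Upper sideband (USB) = fc + [fm_low, fm_high] = 44000 + [1, 3] = [44001, 44003] kHz
Lower sideband (LSB) = fc - [fm_high, fm_low] = 44000 - [3, 1] = [43997, 43999] kHz
Total occupied spectrum: 43997 kHz to 44003 kHz (plus carrier at 44000 kHz)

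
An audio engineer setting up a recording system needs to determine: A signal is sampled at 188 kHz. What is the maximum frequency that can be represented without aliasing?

The maximum frequency that can be represented without aliasing
is the Nyquist frequency: f_max = f_s / 2 = 188 kHz / 2 = 94 kHz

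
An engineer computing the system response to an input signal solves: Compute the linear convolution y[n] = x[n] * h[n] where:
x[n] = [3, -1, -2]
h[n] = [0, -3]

y[n] = sum_k x[k]*h[n-k]. Output length = len(x) + len(h) - 1 = 3 + 2 - 1 = 4.
y[0] = 3*0 = 0
y[1] = -1*0 + 3*-3 = -9
y[2] = -2*0 + -1*-3 = 3
y[3] = -2*-3 = 6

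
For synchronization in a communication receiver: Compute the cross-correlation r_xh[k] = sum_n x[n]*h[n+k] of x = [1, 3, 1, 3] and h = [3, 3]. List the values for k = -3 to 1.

Both sequences indexed from 0 and zero outside their support.
Lags with overlap: k = -3 to 1.
  r_xh[-3] = x[3]*h[0] = 9
  r_xh[-2] = x[2]*h[0] + x[3]*h[1] = 12
  r_xh[-1] = x[1]*h[0] + x[2]*h[1] = 12
  r_xh[0] = x[0]*h[0] + x[1]*h[1] = 12
  r_xh[1] = x[0]*h[1] = 3
r_xh = [9, 12, 12, 12, 3] (for k = -3, ..., 1)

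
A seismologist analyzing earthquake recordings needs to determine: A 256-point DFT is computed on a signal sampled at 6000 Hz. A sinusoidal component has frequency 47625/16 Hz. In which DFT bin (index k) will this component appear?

DFT frequency resolution = f_s/N = 6000/256 = 375/16 Hz
Bin index k = f_signal / resolution = 47625/16 / 375/16 = 127
The signal frequency 47625/16 Hz falls in DFT bin k = 127.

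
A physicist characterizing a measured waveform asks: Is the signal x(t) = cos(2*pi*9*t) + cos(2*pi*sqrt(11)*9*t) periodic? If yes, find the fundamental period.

f1 = 9 Hz, f2 = 9*sqrt(11) Hz
Ratio f2/f1 = sqrt(11), which is irrational.
Since the frequency ratio is irrational, no common period exists.
The signal is not periodic.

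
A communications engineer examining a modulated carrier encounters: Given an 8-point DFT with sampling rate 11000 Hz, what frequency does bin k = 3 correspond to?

The frequency of DFT bin k is: f_k = k * f_s / N
f_3 = 3 * 11000 / 8 = 4125 Hz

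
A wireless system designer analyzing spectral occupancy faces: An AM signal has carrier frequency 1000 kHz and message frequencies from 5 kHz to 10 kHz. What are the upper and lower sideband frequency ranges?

Upper sideband (USB) = fc + [fm_low, fm_high] = 1000 + [5, 10] = [1005, 1010] kHz
Lower sideband (LSB) = fc - [fm_high, fm_low] = 1000 - [10, 5] = [990, 995] kHz
Total occupied spectrum: 990 kHz to 1010 kHz (plus carrier at 1000 kHz)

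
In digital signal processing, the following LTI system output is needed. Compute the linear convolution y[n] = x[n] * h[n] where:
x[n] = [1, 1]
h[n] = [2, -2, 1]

y[n] = sum_k x[k]*h[n-k]. Output length = len(x) + len(h) - 1 = 2 + 3 - 1 = 4.
y[0] = 1*2 = 2
y[1] = 1*2 + 1*-2 = 0
y[2] = 1*-2 + 1*1 = -1
y[3] = 1*1 = 1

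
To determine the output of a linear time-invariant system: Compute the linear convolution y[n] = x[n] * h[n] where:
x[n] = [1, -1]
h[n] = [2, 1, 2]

y[n] = sum_k x[k]*h[n-k]. Output length = len(x) + len(h) - 1 = 2 + 3 - 1 = 4.
y[0] = 1*2 = 2
y[1] = -1*2 + 1*1 = -1
y[2] = -1*1 + 1*2 = 1
y[3] = -1*2 = -2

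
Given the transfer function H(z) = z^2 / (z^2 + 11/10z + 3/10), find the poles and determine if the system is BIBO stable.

Poles are roots of the denominator: z^2 + 11/10z + 3/10 = 0.
Quadratic formula: z = [-(11/10) +/- sqrt((11/10)^2 - 4*(3/10))] / 2
Discriminant = 121/100 - 6/5 = 1/100; sqrt = 1/10.
z = (-11/10 +/- 1/10) / 2 => z = -1/2 or z = -3/5.
|p1| = 1/2, |p2| = 3/5.
For BIBO stability, all poles must lie inside the unit circle (|p| < 1).
System is STABLE since both |p| < 1.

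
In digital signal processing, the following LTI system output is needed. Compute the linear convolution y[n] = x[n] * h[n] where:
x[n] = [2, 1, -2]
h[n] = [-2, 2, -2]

y[n] = sum_k x[k]*h[n-k]. Output length = len(x) + len(h) - 1 = 3 + 3 - 1 = 5.
y[0] = 2*-2 = -4
y[1] = 1*-2 + 2*2 = 2
y[2] = -2*-2 + 1*2 + 2*-2 = 2
y[3] = -2*2 + 1*-2 = -6
y[4] = -2*-2 = 4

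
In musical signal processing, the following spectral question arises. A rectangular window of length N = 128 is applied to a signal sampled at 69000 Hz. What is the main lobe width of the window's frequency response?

For a rectangular window of length N,
the main lobe width in frequency is 2*f_s/N.
= 2*69000/128 = 8625/8 Hz
This determines the minimum frequency separation for resolving two sinusoids.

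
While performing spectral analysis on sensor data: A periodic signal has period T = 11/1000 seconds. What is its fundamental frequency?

The fundamental frequency is the reciprocal of the period.
f = 1/T = 1/(11/1000) = 1000/11 Hz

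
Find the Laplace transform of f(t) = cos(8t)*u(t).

Standard pair: cos(wt)*u(t) <-> s/(s^2+w^2)
With w = 8: L{cos(8t)*u(t)} = s/(s^2+64)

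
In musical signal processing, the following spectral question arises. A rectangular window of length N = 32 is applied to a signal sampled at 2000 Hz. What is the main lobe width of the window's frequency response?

For a rectangular window of length N,
the main lobe width in frequency is 2*f_s/N.
= 2*2000/32 = 125 Hz
This determines the minimum frequency separation for resolving two sinusoids.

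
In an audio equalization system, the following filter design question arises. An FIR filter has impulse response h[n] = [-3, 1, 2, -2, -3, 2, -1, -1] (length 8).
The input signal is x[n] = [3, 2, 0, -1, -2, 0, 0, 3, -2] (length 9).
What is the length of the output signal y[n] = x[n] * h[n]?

For linear convolution, the output length is:
len(y) = len(x) + len(h) - 1 = 9 + 8 - 1 = 16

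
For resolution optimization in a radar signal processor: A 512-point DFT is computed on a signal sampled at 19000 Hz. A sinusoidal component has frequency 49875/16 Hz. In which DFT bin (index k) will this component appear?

DFT frequency resolution = f_s/N = 19000/512 = 2375/64 Hz
Bin index k = f_signal / resolution = 49875/16 / 2375/64 = 84
The signal frequency 49875/16 Hz falls in DFT bin k = 84.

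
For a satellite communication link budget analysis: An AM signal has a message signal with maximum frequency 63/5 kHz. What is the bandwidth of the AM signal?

In AM (double-sideband), the bandwidth is twice the message frequency.
BW = 2 * f_m = 2 * 63/5 kHz = 126/5 kHz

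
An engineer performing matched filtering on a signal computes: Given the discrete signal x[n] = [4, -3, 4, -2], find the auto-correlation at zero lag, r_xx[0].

The auto-correlation at zero lag r_xx[0] equals the signal energy.
r_xx[0] = sum of x[n]^2 = 4^2 + (-3)^2 + 4^2 + (-2)^2
= 16 + 9 + 16 + 4 = 45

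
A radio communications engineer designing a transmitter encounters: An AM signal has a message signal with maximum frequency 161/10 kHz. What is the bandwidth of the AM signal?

In AM (double-sideband), the bandwidth is twice the message frequency.
BW = 2 * f_m = 2 * 161/10 kHz = 161/5 kHz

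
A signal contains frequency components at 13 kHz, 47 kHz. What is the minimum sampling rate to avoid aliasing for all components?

The highest frequency component is f_max = 47 kHz.
Nyquist rate = 2 * f_max = 2 * 47 kHz = 94 kHz.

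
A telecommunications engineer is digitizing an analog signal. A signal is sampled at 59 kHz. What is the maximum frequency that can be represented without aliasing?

The maximum frequency that can be represented without aliasing
is the Nyquist frequency: f_max = f_s / 2 = 59 kHz / 2 = 59/2 kHz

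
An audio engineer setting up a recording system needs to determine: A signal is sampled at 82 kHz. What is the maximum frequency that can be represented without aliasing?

The maximum frequency that can be represented without aliasing
is the Nyquist frequency: f_max = f_s / 2 = 82 kHz / 2 = 41 kHz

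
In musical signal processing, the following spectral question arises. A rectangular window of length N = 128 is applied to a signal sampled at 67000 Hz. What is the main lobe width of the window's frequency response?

For a rectangular window of length N,
the main lobe width in frequency is 2*f_s/N.
= 2*67000/128 = 8375/8 Hz
This determines the minimum frequency separation for resolving two sinusoids.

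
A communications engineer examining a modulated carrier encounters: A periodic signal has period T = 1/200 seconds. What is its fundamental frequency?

The fundamental frequency is the reciprocal of the period.
f = 1/T = 1/(1/200) = 200 Hz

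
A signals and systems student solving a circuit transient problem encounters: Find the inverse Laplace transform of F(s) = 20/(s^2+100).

Standard pair: w/(s^2+w^2) <-> sin(wt)*u(t)
Recognize w^2 = 100, so w = 10; numerator 20 = 2*10.
f(t) = 2*sin(10t)*u(t)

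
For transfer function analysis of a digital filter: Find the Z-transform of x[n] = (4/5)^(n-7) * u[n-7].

Time-shifting property: if X(z) = Z{x[n]}, then Z{x[n-d]} = z^(-d) * X(z)
X(z) = z/(z - 4/5) for x[n] = (4/5)^n * u[n]
Z{x[n-7]} = z^(-7) * z/(z - 4/5) = z^(-6)/(z - 4/5)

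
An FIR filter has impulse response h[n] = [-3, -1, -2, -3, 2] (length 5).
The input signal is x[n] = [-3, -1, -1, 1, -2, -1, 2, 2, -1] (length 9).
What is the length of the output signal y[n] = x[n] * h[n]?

For linear convolution, the output length is:
len(y) = len(x) + len(h) - 1 = 9 + 5 - 1 = 13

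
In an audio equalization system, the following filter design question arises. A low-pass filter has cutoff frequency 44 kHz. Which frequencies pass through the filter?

A low-pass filter passes all frequencies below the cutoff frequency 44 kHz and attenuates higher frequencies.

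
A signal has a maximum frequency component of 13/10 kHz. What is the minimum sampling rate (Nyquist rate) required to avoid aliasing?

By the Nyquist-Shannon sampling theorem,
the minimum sampling rate (Nyquist rate) must be at least 2 * f_max.
Nyquist rate = 2 * 13/10 kHz = 13/5 kHz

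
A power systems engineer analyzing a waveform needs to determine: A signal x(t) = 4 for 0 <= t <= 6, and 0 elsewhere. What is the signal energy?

Energy = integral of |x(t)|^2 dt over the signal duration
= 4^2 * 6 = 16 * 6 = 96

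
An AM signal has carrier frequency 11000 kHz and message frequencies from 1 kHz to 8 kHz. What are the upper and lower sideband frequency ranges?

Upper sideband (USB) = fc + [fm_low, fm_high] = 11000 + [1, 8] = [11001, 11008] kHz
Lower sideband (LSB) = fc - [fm_high, fm_low] = 11000 - [8, 1] = [10992, 10999] kHz
Total occupied spectrum: 10992 kHz to 11008 kHz (plus carrier at 11000 kHz)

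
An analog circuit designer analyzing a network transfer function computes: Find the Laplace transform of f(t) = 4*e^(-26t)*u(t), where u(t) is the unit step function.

Standard Laplace transform pair:
e^(-at)*u(t) <-> 1/(s+a)
With a = 26: L{4*e^(-26t)*u(t)} = 4/(s+26), ROC: Re(s) > -26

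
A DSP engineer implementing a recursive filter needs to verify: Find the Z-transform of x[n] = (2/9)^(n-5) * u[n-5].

Time-shifting property: if X(z) = Z{x[n]}, then Z{x[n-d]} = z^(-d) * X(z)
X(z) = z/(z - 2/9) for x[n] = (2/9)^n * u[n]
Z{x[n-5]} = z^(-5) * z/(z - 2/9) = z^(-4)/(z - 2/9)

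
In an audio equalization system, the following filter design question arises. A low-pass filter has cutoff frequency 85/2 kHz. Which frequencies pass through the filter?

A low-pass filter passes all frequencies below the cutoff frequency 85/2 kHz and attenuates higher frequencies.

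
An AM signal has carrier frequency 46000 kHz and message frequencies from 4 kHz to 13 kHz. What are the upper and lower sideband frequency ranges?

Upper sideband (USB) = fc + [fm_low, fm_high] = 46000 + [4, 13] = [46004, 46013] kHz
Lower sideband (LSB) = fc - [fm_high, fm_low] = 46000 - [13, 4] = [45987, 45996] kHz
Total occupied spectrum: 45987 kHz to 46013 kHz (plus carrier at 46000 kHz)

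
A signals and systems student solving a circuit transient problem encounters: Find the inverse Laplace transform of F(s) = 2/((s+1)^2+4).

Standard pair: w/((s+a)^2+w^2) <-> e^(-at)*sin(wt)*u(t)
With a=1, w=2: f(t) = e^(-t)*sin(2t)*u(t)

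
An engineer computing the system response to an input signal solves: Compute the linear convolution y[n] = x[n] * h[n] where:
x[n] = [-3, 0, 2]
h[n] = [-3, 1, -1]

y[n] = sum_k x[k]*h[n-k]. Output length = len(x) + len(h) - 1 = 3 + 3 - 1 = 5.
y[0] = -3*-3 = 9
y[1] = 0*-3 + -3*1 = -3
y[2] = 2*-3 + 0*1 + -3*-1 = -3
y[3] = 2*1 + 0*-1 = 2
y[4] = 2*-1 = -2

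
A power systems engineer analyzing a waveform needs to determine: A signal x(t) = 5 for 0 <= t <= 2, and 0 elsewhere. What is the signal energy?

Energy = integral of |x(t)|^2 dt over the signal duration
= 5^2 * 2 = 25 * 2 = 50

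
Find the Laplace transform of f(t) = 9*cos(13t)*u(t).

Standard pair: cos(wt)*u(t) <-> s/(s^2+w^2)
With w = 13: L{9*cos(13t)*u(t)} = 9s/(s^2+169)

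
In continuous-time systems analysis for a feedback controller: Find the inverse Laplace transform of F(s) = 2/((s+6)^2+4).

Standard pair: w/((s+a)^2+w^2) <-> e^(-at)*sin(wt)*u(t)
With a=6, w=2: f(t) = e^(-6t)*sin(2t)*u(t)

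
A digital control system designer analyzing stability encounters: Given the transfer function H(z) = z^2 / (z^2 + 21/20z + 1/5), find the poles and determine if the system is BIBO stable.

Poles are roots of the denominator: z^2 + 21/20z + 1/5 = 0.
Quadratic formula: z = [-(21/20) +/- sqrt((21/20)^2 - 4*(1/5))] / 2
Discriminant = 441/400 - 4/5 = 121/400; sqrt = 11/20.
z = (-21/20 +/- 11/20) / 2 => z = -1/4 or z = -4/5.
|p1| = 1/4, |p2| = 4/5.
For BIBO stability, all poles must lie inside the unit circle (|p| < 1).
System is STABLE since both |p| < 1.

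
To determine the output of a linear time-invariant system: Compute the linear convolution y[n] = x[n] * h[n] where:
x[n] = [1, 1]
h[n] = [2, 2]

y[n] = sum_k x[k]*h[n-k]. Output length = len(x) + len(h) - 1 = 2 + 2 - 1 = 3.
y[0] = 1*2 = 2
y[1] = 1*2 + 1*2 = 4
y[2] = 1*2 = 2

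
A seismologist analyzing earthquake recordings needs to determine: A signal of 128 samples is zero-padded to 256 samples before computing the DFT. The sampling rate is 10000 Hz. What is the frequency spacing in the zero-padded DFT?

Original DFT: N = 128, resolution = f_s/N = 10000/128 = 625/8 Hz
Zero-padded DFT: N = 256, resolution = f_s/N = 10000/256 = 625/16 Hz
Zero-padding interpolates the spectrum (finer frequency grid)
but does NOT improve the true spectral resolution (ability to resolve close frequencies).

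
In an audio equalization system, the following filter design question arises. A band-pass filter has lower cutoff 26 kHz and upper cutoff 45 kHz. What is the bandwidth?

Bandwidth = f_high - f_low
= 45 kHz - 26 kHz = 19 kHz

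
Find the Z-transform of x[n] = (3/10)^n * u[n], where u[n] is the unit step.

The Z-transform of a^n * u[n] is z/(z-a) for |z| > |a|.
Here a = 3/10, so X(z) = z/(z - (3/10)) = 10z/(10z - 3)
ROC: |z| > 3/10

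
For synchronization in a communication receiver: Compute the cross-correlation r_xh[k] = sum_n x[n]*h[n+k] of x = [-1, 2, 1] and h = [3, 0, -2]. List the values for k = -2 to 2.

Both sequences indexed from 0 and zero outside their support.
Lags with overlap: k = -2 to 2.
  r_xh[-2] = x[2]*h[0] = 3
  r_xh[-1] = x[1]*h[0] + x[2]*h[1] = 6
  r_xh[0] = x[0]*h[0] + x[1]*h[1] + x[2]*h[2] = -5
  r_xh[1] = x[0]*h[1] + x[1]*h[2] = -4
  r_xh[2] = x[0]*h[2] = 2
r_xh = [3, 6, -5, -4, 2] (for k = -2, ..., 2)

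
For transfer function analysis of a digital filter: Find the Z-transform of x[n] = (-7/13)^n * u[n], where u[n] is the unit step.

The Z-transform of a^n * u[n] is z/(z-a) for |z| > |a|.
Here a = -7/13, so X(z) = z/(z - (-7/13)) = 13z/(13z + 7)
ROC: |z| > 7/13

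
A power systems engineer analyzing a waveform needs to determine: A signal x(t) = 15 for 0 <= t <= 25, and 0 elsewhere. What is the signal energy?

Energy = integral of |x(t)|^2 dt over the signal duration
= 15^2 * 25 = 225 * 25 = 5625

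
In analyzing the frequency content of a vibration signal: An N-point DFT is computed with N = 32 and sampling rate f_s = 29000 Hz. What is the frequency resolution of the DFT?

DFT frequency resolution = f_s / N
= 29000 / 32 = 3625/4 Hz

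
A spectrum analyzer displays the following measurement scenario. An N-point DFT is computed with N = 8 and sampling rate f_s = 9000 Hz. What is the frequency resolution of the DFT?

DFT frequency resolution = f_s / N
= 9000 / 8 = 1125 Hz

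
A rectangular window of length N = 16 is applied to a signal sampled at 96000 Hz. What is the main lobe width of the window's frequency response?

For a rectangular window of length N,
the main lobe width in frequency is 2*f_s/N.
= 2*96000/16 = 12000 Hz
This determines the minimum frequency separation for resolving two sinusoids.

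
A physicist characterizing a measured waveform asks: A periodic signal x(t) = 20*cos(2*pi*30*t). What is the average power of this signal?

Average power of A*cos(wt) is A^2/2.
P = 20^2 / 2 = 400/2 = 200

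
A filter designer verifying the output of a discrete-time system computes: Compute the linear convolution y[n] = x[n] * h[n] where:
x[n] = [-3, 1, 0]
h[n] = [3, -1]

y[n] = sum_k x[k]*h[n-k]. Output length = len(x) + len(h) - 1 = 3 + 2 - 1 = 4.
y[0] = -3*3 = -9
y[1] = 1*3 + -3*-1 = 6
y[2] = 0*3 + 1*-1 = -1
y[3] = 0*-1 = 0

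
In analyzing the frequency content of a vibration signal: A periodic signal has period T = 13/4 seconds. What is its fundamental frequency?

The fundamental frequency is the reciprocal of the period.
f = 1/T = 1/(13/4) = 4/13 Hz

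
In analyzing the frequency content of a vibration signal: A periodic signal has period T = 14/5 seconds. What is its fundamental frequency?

The fundamental frequency is the reciprocal of the period.
f = 1/T = 1/(14/5) = 5/14 Hz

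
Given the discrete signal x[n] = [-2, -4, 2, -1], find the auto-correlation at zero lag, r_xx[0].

The auto-correlation at zero lag r_xx[0] equals the signal energy.
r_xx[0] = sum of x[n]^2 = (-2)^2 + (-4)^2 + 2^2 + (-1)^2
= 4 + 16 + 4 + 1 = 25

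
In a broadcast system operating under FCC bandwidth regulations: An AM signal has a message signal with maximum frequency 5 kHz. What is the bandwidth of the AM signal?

In AM (double-sideband), the bandwidth is twice the message frequency.
BW = 2 * f_m = 2 * 5 kHz = 10 kHz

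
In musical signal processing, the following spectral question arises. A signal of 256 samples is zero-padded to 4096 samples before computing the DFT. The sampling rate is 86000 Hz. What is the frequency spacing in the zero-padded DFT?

Original DFT: N = 256, resolution = f_s/N = 86000/256 = 5375/16 Hz
Zero-padded DFT: N = 4096, resolution = f_s/N = 86000/4096 = 5375/256 Hz
Zero-padding interpolates the spectrum (finer frequency grid)
but does NOT improve the true spectral resolution (ability to resolve close frequencies).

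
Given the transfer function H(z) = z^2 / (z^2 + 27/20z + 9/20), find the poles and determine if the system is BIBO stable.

Poles are roots of the denominator: z^2 + 27/20z + 9/20 = 0.
Quadratic formula: z = [-(27/20) +/- sqrt((27/20)^2 - 4*(9/20))] / 2
Discriminant = 729/400 - 9/5 = 9/400; sqrt = 3/20.
z = (-27/20 +/- 3/20) / 2 => z = -3/5 or z = -3/4.
|p1| = 3/5, |p2| = 3/4.
For BIBO stability, all poles must lie inside the unit circle (|p| < 1).
System is STABLE since both |p| < 1.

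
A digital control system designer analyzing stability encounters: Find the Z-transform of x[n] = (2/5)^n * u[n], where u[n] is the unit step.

The Z-transform of a^n * u[n] is z/(z-a) for |z| > |a|.
Here a = 2/5, so X(z) = z/(z - (2/5)) = 5z/(5z - 2)
ROC: |z| > 2/5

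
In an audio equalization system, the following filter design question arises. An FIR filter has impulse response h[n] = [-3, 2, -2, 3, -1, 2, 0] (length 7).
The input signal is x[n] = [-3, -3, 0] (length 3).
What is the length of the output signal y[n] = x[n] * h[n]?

For linear convolution, the output length is:
len(y) = len(x) + len(h) - 1 = 3 + 7 - 1 = 9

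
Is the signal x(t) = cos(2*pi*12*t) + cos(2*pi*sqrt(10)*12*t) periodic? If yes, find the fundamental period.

f1 = 12 Hz, f2 = 12*sqrt(10) Hz
Ratio f2/f1 = sqrt(10), which is irrational.
Since the frequency ratio is irrational, no common period exists.
The signal is not periodic.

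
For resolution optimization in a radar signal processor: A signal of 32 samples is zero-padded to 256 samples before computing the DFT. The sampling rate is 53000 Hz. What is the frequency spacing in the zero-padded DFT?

Original DFT: N = 32, resolution = f_s/N = 53000/32 = 6625/4 Hz
Zero-padded DFT: N = 256, resolution = f_s/N = 53000/256 = 6625/32 Hz
Zero-padding interpolates the spectrum (finer frequency grid)
but does NOT improve the true spectral resolution (ability to resolve close frequencies).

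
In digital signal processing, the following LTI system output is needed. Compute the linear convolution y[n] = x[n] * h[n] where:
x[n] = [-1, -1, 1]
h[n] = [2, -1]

y[n] = sum_k x[k]*h[n-k]. Output length = len(x) + len(h) - 1 = 3 + 2 - 1 = 4.
y[0] = -1*2 = -2
y[1] = -1*2 + -1*-1 = -1
y[2] = 1*2 + -1*-1 = 3
y[3] = 1*-1 = -1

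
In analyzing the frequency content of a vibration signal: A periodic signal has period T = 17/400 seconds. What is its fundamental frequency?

The fundamental frequency is the reciprocal of the period.
f = 1/T = 1/(17/400) = 400/17 Hz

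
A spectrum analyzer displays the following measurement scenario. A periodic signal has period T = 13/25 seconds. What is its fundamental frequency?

The fundamental frequency is the reciprocal of the period.
f = 1/T = 1/(13/25) = 25/13 Hz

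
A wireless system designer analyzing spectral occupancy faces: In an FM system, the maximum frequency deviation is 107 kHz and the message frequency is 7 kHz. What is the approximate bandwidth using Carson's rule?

Carson's rule: BW = 2*(delta_f + f_m)
= 2*(107 + 7) kHz = 228 kHz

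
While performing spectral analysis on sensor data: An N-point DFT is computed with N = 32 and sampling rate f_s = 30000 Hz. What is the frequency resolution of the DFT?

DFT frequency resolution = f_s / N
= 30000 / 32 = 1875/2 Hz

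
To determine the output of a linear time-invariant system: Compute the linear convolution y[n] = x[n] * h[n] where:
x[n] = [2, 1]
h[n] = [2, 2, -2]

y[n] = sum_k x[k]*h[n-k]. Output length = len(x) + len(h) - 1 = 2 + 3 - 1 = 4.
y[0] = 2*2 = 4
y[1] = 1*2 + 2*2 = 6
y[2] = 1*2 + 2*-2 = -2
y[3] = 1*-2 = -2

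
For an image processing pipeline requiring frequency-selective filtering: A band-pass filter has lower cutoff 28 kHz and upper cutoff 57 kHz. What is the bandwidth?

Bandwidth = f_high - f_low
= 57 kHz - 28 kHz = 29 kHz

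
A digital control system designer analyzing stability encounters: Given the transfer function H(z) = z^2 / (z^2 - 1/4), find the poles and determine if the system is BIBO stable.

Poles are roots of the denominator: z^2 - 1/4 = 0.
Quadratic formula: z = [-(0) +/- sqrt((0)^2 - 4*(-1/4))] / 2
Discriminant = 0 + 1 = 1; sqrt = 1.
z = (0 +/- 1) / 2 => z = 1/2 or z = -1/2.
|p1| = 1/2, |p2| = 1/2.
For BIBO stability, all poles must lie inside the unit circle (|p| < 1).
System is STABLE since both |p| < 1.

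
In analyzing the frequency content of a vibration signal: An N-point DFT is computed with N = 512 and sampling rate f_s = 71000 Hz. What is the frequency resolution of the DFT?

DFT frequency resolution = f_s / N
= 71000 / 512 = 8875/64 Hz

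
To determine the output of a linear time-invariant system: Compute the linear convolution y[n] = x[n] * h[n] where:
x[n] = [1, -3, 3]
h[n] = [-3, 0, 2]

y[n] = sum_k x[k]*h[n-k]. Output length = len(x) + len(h) - 1 = 3 + 3 - 1 = 5.
y[0] = 1*-3 = -3
y[1] = -3*-3 + 1*0 = 9
y[2] = 3*-3 + -3*0 + 1*2 = -7
y[3] = 3*0 + -3*2 = -6
y[4] = 3*2 = 6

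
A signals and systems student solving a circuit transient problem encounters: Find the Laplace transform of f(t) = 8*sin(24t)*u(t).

Standard pair: sin(wt)*u(t) <-> w/(s^2+w^2)
With w = 24: L{8*sin(24t)*u(t)} = 192/(s^2+576)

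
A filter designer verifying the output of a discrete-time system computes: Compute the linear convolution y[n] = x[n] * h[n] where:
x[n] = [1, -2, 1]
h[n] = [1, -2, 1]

y[n] = sum_k x[k]*h[n-k]. Output length = len(x) + len(h) - 1 = 3 + 3 - 1 = 5.
y[0] = 1*1 = 1
y[1] = -2*1 + 1*-2 = -4
y[2] = 1*1 + -2*-2 + 1*1 = 6
y[3] = 1*-2 + -2*1 = -4
y[4] = 1*1 = 1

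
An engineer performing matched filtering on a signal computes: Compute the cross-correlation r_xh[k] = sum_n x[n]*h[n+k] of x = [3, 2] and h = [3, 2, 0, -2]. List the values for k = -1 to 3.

Both sequences indexed from 0 and zero outside their support.
Lags with overlap: k = -1 to 3.
  r_xh[-1] = x[1]*h[0] = 6
  r_xh[0] = x[0]*h[0] + x[1]*h[1] = 13
  r_xh[1] = x[0]*h[1] + x[1]*h[2] = 6
  r_xh[2] = x[0]*h[2] + x[1]*h[3] = -4
  r_xh[3] = x[0]*h[3] = -6
r_xh = [6, 13, 6, -4, -6] (for k = -1, ..., 3)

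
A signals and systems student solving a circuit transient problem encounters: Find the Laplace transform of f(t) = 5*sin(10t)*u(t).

Standard pair: sin(wt)*u(t) <-> w/(s^2+w^2)
With w = 10: L{5*sin(10t)*u(t)} = 50/(s^2+100)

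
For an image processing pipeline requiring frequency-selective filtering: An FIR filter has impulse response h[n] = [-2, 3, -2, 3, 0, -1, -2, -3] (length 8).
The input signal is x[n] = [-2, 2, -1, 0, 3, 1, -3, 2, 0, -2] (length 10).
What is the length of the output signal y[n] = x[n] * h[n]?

For linear convolution, the output length is:
len(y) = len(x) + len(h) - 1 = 10 + 8 - 1 = 17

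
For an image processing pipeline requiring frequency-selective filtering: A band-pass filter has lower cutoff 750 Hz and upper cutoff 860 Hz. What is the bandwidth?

Bandwidth = f_high - f_low
= 860 Hz - 750 Hz = 110 Hz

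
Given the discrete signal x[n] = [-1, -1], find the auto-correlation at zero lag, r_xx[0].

The auto-correlation at zero lag r_xx[0] equals the signal energy.
r_xx[0] = sum of x[n]^2 = (-1)^2 + (-1)^2
= 1 + 1 = 2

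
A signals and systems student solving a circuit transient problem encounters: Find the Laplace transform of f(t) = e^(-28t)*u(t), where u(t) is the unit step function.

Standard Laplace transform pair:
e^(-at)*u(t) <-> 1/(s+a)
With a = 28: L{e^(-28t)*u(t)} = 1/(s+28), ROC: Re(s) > -28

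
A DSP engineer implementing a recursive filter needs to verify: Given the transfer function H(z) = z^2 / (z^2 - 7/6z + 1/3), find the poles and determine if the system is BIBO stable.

Poles are roots of the denominator: z^2 - 7/6z + 1/3 = 0.
Quadratic formula: z = [-(-7/6) +/- sqrt((-7/6)^2 - 4*(1/3))] / 2
Discriminant = 49/36 - 4/3 = 1/36; sqrt = 1/6.
z = (7/6 +/- 1/6) / 2 => z = 2/3 or z = 1/2.
|p1| = 2/3, |p2| = 1/2.
For BIBO stability, all poles must lie inside the unit circle (|p| < 1).
System is STABLE since both |p| < 1.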